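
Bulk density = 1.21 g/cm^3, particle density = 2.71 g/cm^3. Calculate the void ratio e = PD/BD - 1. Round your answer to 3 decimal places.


Step 1: e = PD / BD - 1
Step 2: e = 2.71 / 1.21 - 1
Step 3: e = 2.23967 - 1
Step 4: e = 1.24

1.24


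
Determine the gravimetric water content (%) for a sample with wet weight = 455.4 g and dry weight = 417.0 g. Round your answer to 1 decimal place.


Step 1: Water mass = wet - dry = 455.4 - 417.0 = 38.4 g
Step 2: w = 100 * water mass / dry mass
Step 3: w = 100 * 38.4 / 417.0 = 9.2%

9.2


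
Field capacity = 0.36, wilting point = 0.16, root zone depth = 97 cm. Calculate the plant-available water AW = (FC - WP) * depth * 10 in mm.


Step 1: Available water = (FC - WP) * depth * 10
Step 2: AW = (0.36 - 0.16) * 97 * 10
Step 3: AW = 0.2 * 97 * 10
Step 4: AW = 194.0 mm

194.0


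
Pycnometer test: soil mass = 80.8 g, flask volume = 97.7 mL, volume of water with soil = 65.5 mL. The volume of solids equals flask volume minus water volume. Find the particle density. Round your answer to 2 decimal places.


Step 1: Volume of solids = flask volume - water volume with soil
Step 2: V_solids = 97.7 - 65.5 = 32.2 mL
Step 3: Particle density = mass / V_solids = 80.8 / 32.2 = 2.51 g/cm^3

2.51


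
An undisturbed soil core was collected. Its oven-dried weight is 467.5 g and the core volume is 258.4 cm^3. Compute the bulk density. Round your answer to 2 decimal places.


Step 1: Identify the formula: BD = dry mass / volume
Step 2: Substitute values: BD = 467.5 / 258.4
Step 3: BD = 1.81 g/cm^3

1.81


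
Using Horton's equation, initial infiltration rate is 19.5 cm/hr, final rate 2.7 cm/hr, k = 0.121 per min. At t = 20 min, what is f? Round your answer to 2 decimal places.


Step 1: f = fc + (f0 - fc) * exp(-k * t)
Step 2: exp(-0.121 * 20) = 0.088922
Step 3: f = 2.7 + (19.5 - 2.7) * 0.088922
Step 4: f = 2.7 + 16.8 * 0.088922
Step 5: f = 4.19 cm/hr

4.19


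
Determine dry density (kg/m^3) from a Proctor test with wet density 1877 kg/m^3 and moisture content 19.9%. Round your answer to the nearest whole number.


Step 1: Dry density = wet density / (1 + w/100)
Step 2: Dry density = 1877 / (1 + 19.9/100)
Step 3: Dry density = 1877 / 1.199
Step 4: Dry density = 1565 kg/m^3

1565


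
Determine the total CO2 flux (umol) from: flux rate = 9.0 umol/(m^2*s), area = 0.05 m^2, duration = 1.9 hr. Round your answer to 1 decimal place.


Step 1: Convert time to seconds: 1.9 hr * 3600 = 6840.0 s
Step 2: Total = flux * area * time_s
Step 3: Total = 9.0 * 0.05 * 6840.0
Step 4: Total = 3078.0 umol

3078.0


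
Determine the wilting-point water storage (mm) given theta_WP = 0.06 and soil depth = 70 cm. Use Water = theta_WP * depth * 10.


Step 1: Water (mm) = theta_WP * depth * 10
Step 2: Water = 0.06 * 70 * 10
Step 3: Water = 42.0 mm

42.0


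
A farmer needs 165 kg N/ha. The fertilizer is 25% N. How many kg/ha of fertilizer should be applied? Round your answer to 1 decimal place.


Step 1: Fertilizer rate = target N / (N content / 100)
Step 2: Rate = 165 / (25 / 100)
Step 3: Rate = 165 / 0.25
Step 4: Rate = 660.0 kg/ha

660.0


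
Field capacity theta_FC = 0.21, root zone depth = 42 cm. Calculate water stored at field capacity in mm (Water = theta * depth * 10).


Step 1: Water (mm) = theta_FC * depth (cm) * 10
Step 2: Water = 0.21 * 42 * 10
Step 3: Water = 88.2 mm

88.2


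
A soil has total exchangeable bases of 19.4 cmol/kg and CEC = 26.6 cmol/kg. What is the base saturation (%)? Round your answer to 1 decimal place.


Step 1: BS = 100 * (sum of bases) / CEC
Step 2: BS = 100 * 19.4 / 26.6
Step 3: BS = 72.9%

72.9


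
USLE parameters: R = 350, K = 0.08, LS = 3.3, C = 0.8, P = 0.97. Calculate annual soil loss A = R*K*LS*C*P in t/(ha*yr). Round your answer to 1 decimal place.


Step 1: A = R * K * LS * C * P
Step 2: R * K = 350 * 0.08 = 28.0
Step 3: (R*K) * LS = 28.0 * 3.3 = 92.4
Step 4: * C * P = 92.4 * 0.8 * 0.97 = 71.7
Step 5: A = 71.7 t/(ha*yr)

71.7


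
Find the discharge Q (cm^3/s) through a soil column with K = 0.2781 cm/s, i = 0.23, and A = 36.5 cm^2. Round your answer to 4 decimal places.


Step 1: Apply Darcy's law: Q = K * i * A
Step 2: Q = 0.2781 * 0.23 * 36.5
Step 3: Q = 2.3346 cm^3/s

2.3346


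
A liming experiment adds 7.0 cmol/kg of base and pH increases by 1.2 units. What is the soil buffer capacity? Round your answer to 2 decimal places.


Step 1: BC = change in base / change in pH
Step 2: BC = 7.0 / 1.2
Step 3: BC = 5.83 cmol/(kg*pH unit)

5.83


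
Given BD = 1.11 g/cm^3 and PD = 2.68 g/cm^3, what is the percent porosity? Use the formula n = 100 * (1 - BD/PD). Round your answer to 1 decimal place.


Step 1: Formula: n = 100 * (1 - BD / PD)
Step 2: n = 100 * (1 - 1.11 / 2.68)
Step 3: n = 100 * (1 - 0.41418)
Step 4: n = 58.6%

58.6


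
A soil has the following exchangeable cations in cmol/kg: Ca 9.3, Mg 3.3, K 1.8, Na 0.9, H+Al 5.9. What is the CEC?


Step 1: CEC = Ca + Mg + K + Na + (H+Al)
Step 2: CEC = 9.3 + 3.3 + 1.8 + 0.9 + 5.9
Step 3: CEC = 21.2 cmol/kg

21.2


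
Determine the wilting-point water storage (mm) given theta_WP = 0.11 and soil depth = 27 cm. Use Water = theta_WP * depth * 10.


Step 1: Water (mm) = theta_WP * depth * 10
Step 2: Water = 0.11 * 27 * 10
Step 3: Water = 29.7 mm

29.7


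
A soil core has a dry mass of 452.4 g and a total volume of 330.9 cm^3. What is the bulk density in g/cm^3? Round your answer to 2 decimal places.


Step 1: Identify the formula: BD = dry mass / volume
Step 2: Substitute values: BD = 452.4 / 330.9
Step 3: BD = 1.37 g/cm^3

1.37


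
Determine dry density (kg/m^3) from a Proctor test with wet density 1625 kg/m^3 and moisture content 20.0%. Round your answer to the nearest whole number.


Step 1: Dry density = wet density / (1 + w/100)
Step 2: Dry density = 1625 / (1 + 20.0/100)
Step 3: Dry density = 1625 / 1.2
Step 4: Dry density = 1354 kg/m^3

1354


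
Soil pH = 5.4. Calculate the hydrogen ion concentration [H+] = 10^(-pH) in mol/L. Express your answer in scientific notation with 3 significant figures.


Step 1: [H+] = 10^(-pH)
Step 2: [H+] = 10^(-5.4)
Step 3: [H+] = 3.98e-06 mol/L

3.98e-06


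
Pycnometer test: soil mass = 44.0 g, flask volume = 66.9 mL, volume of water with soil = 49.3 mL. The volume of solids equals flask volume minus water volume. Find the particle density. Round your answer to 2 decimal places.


Step 1: Volume of solids = flask volume - water volume with soil
Step 2: V_solids = 66.9 - 49.3 = 17.6 mL
Step 3: Particle density = mass / V_solids = 44.0 / 17.6 = 2.5 g/cm^3

2.5


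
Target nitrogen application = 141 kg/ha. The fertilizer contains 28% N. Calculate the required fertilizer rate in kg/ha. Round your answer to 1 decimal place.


Step 1: Fertilizer rate = target N / (N content / 100)
Step 2: Rate = 141 / (28 / 100)
Step 3: Rate = 141 / 0.28
Step 4: Rate = 503.6 kg/ha

503.6


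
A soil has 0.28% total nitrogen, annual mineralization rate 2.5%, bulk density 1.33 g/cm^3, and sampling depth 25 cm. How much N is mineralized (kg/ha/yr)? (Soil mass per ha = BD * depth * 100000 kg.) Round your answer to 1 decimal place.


Step 1: Soil mass per ha = BD * depth * 100000 = 1.33 * 25 * 100000 = 3325000 kg
Step 2: Total N pool = soil mass * N%/100 = 3325000 * 0.28/100 = 9310.0 kg/ha
Step 3: N mineralized = N pool * rate%/100 = 9310.0 * 2.5/100 = 232.8 kg/ha/yr

232.8


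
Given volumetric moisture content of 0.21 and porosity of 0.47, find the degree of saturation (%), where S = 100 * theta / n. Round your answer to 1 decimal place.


Step 1: S = 100 * theta_v / n
Step 2: S = 100 * 0.21 / 0.47
Step 3: S = 44.7%

44.7


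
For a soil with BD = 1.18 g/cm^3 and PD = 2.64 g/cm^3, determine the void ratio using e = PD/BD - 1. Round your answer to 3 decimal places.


Step 1: e = PD / BD - 1
Step 2: e = 2.64 / 1.18 - 1
Step 3: e = 2.23729 - 1
Step 4: e = 1.237

1.237


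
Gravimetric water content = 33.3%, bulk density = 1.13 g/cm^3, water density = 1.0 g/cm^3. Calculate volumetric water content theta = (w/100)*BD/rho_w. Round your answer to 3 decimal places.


Step 1: theta = (w / 100) * BD / rho_w
Step 2: theta = (33.3 / 100) * 1.13 / 1.0
Step 3: theta = 0.333 * 1.13
Step 4: theta = 0.376

0.376


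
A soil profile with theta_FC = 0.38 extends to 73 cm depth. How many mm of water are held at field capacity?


Step 1: Water (mm) = theta_FC * depth (cm) * 10
Step 2: Water = 0.38 * 73 * 10
Step 3: Water = 277.4 mm

277.4


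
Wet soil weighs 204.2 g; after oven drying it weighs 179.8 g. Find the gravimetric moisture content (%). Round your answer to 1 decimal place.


Step 1: Water mass = wet - dry = 204.2 - 179.8 = 24.4 g
Step 2: w = 100 * water mass / dry mass
Step 3: w = 100 * 24.4 / 179.8 = 13.6%

13.6


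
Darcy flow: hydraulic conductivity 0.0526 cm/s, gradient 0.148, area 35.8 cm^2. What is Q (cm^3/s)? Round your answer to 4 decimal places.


Step 1: Apply Darcy's law: Q = K * i * A
Step 2: Q = 0.0526 * 0.148 * 35.8
Step 3: Q = 0.2787 cm^3/s

0.2787


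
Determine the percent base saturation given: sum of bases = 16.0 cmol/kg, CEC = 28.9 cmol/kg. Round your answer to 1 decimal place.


Step 1: BS = 100 * (sum of bases) / CEC
Step 2: BS = 100 * 16.0 / 28.9
Step 3: BS = 55.4%

55.4


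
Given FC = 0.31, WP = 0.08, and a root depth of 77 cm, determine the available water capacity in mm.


Step 1: Available water = (FC - WP) * depth * 10
Step 2: AW = (0.31 - 0.08) * 77 * 10
Step 3: AW = 0.23 * 77 * 10
Step 4: AW = 177.1 mm

177.1


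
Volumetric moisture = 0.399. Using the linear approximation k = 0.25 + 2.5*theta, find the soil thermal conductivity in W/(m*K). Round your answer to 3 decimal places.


Step 1: k = 0.25 + 2.5 * theta
Step 2: k = 0.25 + 2.5 * 0.399
Step 3: k = 0.25 + 0.998
Step 4: k = 1.248 W/(m*K)

1.248


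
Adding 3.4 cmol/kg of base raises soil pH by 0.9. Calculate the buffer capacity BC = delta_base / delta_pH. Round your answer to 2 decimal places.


Step 1: BC = change in base / change in pH
Step 2: BC = 3.4 / 0.9
Step 3: BC = 3.78 cmol/(kg*pH unit)

3.78


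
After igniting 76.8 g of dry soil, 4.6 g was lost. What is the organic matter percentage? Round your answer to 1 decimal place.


Step 1: OM% = 100 * LOI / sample mass
Step 2: OM = 100 * 4.6 / 76.8
Step 3: OM = 6.0%

6.0


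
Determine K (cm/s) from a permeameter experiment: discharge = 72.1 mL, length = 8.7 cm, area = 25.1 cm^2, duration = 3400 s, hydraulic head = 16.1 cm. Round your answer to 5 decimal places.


Step 1: K = Q * L / (A * t * h)
Step 2: Numerator = 72.1 * 8.7 = 627.27
Step 3: Denominator = 25.1 * 3400 * 16.1 = 1373974.0
Step 4: K = 627.27 / 1373974.0 = 0.00046 cm/s

0.00046


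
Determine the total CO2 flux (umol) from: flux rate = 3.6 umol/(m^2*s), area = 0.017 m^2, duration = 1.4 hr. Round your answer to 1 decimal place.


Step 1: Convert time to seconds: 1.4 hr * 3600 = 5040.0 s
Step 2: Total = flux * area * time_s
Step 3: Total = 3.6 * 0.017 * 5040.0
Step 4: Total = 308.4 umol

308.4


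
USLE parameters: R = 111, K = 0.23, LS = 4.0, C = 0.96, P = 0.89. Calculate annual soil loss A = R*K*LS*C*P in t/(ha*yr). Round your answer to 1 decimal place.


Step 1: A = R * K * LS * C * P
Step 2: R * K = 111 * 0.23 = 25.53
Step 3: (R*K) * LS = 25.53 * 4.0 = 102.12
Step 4: * C * P = 102.12 * 0.96 * 0.89 = 87.3
Step 5: A = 87.3 t/(ha*yr)

87.3


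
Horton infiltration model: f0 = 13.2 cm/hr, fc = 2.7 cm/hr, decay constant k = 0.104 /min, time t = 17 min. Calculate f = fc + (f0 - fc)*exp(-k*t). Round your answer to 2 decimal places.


Step 1: f = fc + (f0 - fc) * exp(-k * t)
Step 2: exp(-0.104 * 17) = 0.170674
Step 3: f = 2.7 + (13.2 - 2.7) * 0.170674
Step 4: f = 2.7 + 10.5 * 0.170674
Step 5: f = 4.49 cm/hr

4.49


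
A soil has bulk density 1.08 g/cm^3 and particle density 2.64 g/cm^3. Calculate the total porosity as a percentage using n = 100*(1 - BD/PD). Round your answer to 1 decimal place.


Step 1: Formula: n = 100 * (1 - BD / PD)
Step 2: n = 100 * (1 - 1.08 / 2.64)
Step 3: n = 100 * (1 - 0.40909)
Step 4: n = 59.1%

59.1


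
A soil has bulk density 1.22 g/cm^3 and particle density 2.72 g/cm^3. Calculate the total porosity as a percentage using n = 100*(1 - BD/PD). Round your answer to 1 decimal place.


Step 1: Formula: n = 100 * (1 - BD / PD)
Step 2: n = 100 * (1 - 1.22 / 2.72)
Step 3: n = 100 * (1 - 0.44853)
Step 4: n = 55.1%

55.1


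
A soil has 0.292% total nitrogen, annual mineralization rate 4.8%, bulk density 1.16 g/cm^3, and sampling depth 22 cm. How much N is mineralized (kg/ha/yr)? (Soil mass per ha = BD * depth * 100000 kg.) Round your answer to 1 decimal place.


Step 1: Soil mass per ha = BD * depth * 100000 = 1.16 * 22 * 100000 = 2552000 kg
Step 2: Total N pool = soil mass * N%/100 = 2552000 * 0.292/100 = 7451.84 kg/ha
Step 3: N mineralized = N pool * rate%/100 = 7451.84 * 4.8/100 = 357.7 kg/ha/yr

357.7


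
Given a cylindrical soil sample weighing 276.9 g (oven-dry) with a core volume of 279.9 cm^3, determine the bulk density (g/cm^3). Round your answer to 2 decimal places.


Step 1: Identify the formula: BD = dry mass / volume
Step 2: Substitute values: BD = 276.9 / 279.9
Step 3: BD = 0.99 g/cm^3

0.99


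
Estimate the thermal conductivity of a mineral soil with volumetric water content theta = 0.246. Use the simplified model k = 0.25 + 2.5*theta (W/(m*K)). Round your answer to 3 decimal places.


Step 1: k = 0.25 + 2.5 * theta
Step 2: k = 0.25 + 2.5 * 0.246
Step 3: k = 0.25 + 0.615
Step 4: k = 0.865 W/(m*K)

0.865


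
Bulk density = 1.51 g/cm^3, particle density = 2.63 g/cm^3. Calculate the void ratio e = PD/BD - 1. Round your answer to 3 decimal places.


Step 1: e = PD / BD - 1
Step 2: e = 2.63 / 1.51 - 1
Step 3: e = 1.74172 - 1
Step 4: e = 0.742

0.742


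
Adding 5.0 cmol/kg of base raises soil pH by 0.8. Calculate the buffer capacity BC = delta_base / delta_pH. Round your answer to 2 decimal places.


Step 1: BC = change in base / change in pH
Step 2: BC = 5.0 / 0.8
Step 3: BC = 6.25 cmol/(kg*pH unit)

6.25


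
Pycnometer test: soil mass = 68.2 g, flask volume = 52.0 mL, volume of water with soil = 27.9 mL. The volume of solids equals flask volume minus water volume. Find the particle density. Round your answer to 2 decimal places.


Step 1: Volume of solids = flask volume - water volume with soil
Step 2: V_solids = 52.0 - 27.9 = 24.1 mL
Step 3: Particle density = mass / V_solids = 68.2 / 24.1 = 2.83 g/cm^3

2.83


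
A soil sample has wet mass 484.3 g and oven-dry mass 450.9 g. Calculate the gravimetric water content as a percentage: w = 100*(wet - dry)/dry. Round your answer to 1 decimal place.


Step 1: Water mass = wet - dry = 484.3 - 450.9 = 33.4 g
Step 2: w = 100 * water mass / dry mass
Step 3: w = 100 * 33.4 / 450.9 = 7.4%

7.4


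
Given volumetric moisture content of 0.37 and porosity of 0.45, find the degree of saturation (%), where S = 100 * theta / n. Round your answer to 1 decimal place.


Step 1: S = 100 * theta_v / n
Step 2: S = 100 * 0.37 / 0.45
Step 3: S = 82.2%

82.2


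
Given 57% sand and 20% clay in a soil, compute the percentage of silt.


Step 1: sand + silt + clay = 100%
Step 2: silt = 100 - sand - clay
Step 3: silt = 100 - 57 - 20
Step 4: silt = 23%

23


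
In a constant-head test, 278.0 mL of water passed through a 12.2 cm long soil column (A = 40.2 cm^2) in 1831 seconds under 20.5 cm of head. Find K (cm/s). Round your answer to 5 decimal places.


Step 1: K = Q * L / (A * t * h)
Step 2: Numerator = 278.0 * 12.2 = 3391.6
Step 3: Denominator = 40.2 * 1831 * 20.5 = 1508927.1
Step 4: K = 3391.6 / 1508927.1 = 0.00225 cm/s

0.00225


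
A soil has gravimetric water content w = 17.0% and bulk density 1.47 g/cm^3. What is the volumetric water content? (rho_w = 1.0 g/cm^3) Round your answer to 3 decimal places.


Step 1: theta = (w / 100) * BD / rho_w
Step 2: theta = (17.0 / 100) * 1.47 / 1.0
Step 3: theta = 0.17 * 1.47
Step 4: theta = 0.25

0.25


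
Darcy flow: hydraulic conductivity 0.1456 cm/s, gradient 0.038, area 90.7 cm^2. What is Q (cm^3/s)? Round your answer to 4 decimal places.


Step 1: Apply Darcy's law: Q = K * i * A
Step 2: Q = 0.1456 * 0.038 * 90.7
Step 3: Q = 0.5018 cm^3/s

0.5018


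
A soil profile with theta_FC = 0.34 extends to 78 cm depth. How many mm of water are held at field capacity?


Step 1: Water (mm) = theta_FC * depth (cm) * 10
Step 2: Water = 0.34 * 78 * 10
Step 3: Water = 265.2 mm

265.2


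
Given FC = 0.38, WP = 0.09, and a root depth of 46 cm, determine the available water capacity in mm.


Step 1: Available water = (FC - WP) * depth * 10
Step 2: AW = (0.38 - 0.09) * 46 * 10
Step 3: AW = 0.29 * 46 * 10
Step 4: AW = 133.4 mm

133.4


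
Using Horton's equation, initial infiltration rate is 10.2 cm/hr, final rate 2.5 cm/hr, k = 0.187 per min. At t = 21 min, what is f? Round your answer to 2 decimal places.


Step 1: f = fc + (f0 - fc) * exp(-k * t)
Step 2: exp(-0.187 * 21) = 0.019703
Step 3: f = 2.5 + (10.2 - 2.5) * 0.019703
Step 4: f = 2.5 + 7.7 * 0.019703
Step 5: f = 2.65 cm/hr

2.65


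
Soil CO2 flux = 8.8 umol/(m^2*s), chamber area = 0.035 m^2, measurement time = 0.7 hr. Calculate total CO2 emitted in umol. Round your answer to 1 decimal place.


Step 1: Convert time to seconds: 0.7 hr * 3600 = 2520.0 s
Step 2: Total = flux * area * time_s
Step 3: Total = 8.8 * 0.035 * 2520.0
Step 4: Total = 776.2 umol

776.2


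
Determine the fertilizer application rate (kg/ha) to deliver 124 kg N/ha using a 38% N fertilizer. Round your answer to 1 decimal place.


Step 1: Fertilizer rate = target N / (N content / 100)
Step 2: Rate = 124 / (38 / 100)
Step 3: Rate = 124 / 0.38
Step 4: Rate = 326.3 kg/ha

326.3


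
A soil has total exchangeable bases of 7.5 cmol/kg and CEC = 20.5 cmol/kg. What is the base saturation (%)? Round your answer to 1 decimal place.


Step 1: BS = 100 * (sum of bases) / CEC
Step 2: BS = 100 * 7.5 / 20.5
Step 3: BS = 36.6%

36.6


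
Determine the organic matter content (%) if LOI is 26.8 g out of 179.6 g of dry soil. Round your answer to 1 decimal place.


Step 1: OM% = 100 * LOI / sample mass
Step 2: OM = 100 * 26.8 / 179.6
Step 3: OM = 14.9%

14.9


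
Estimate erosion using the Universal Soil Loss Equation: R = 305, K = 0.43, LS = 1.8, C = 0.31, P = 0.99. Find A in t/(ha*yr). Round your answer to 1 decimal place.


Step 1: A = R * K * LS * C * P
Step 2: R * K = 305 * 0.43 = 131.15
Step 3: (R*K) * LS = 131.15 * 1.8 = 236.07
Step 4: * C * P = 236.07 * 0.31 * 0.99 = 72.4
Step 5: A = 72.4 t/(ha*yr)

72.4


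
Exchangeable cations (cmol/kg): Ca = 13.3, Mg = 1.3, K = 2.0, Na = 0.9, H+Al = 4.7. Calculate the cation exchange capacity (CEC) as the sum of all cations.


Step 1: CEC = Ca + Mg + K + Na + (H+Al)
Step 2: CEC = 13.3 + 1.3 + 2.0 + 0.9 + 4.7
Step 3: CEC = 22.2 cmol/kg

22.2


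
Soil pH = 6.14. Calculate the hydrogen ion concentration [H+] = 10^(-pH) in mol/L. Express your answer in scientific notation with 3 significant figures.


Step 1: [H+] = 10^(-pH)
Step 2: [H+] = 10^(-6.14)
Step 3: [H+] = 7.24e-07 mol/L

7.24e-07


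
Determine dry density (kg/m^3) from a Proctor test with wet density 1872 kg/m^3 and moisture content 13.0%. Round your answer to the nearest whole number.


Step 1: Dry density = wet density / (1 + w/100)
Step 2: Dry density = 1872 / (1 + 13.0/100)
Step 3: Dry density = 1872 / 1.13
Step 4: Dry density = 1657 kg/m^3

1657


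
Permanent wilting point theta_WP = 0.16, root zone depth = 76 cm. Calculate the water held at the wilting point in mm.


Step 1: Water (mm) = theta_WP * depth * 10
Step 2: Water = 0.16 * 76 * 10
Step 3: Water = 121.6 mm

121.6


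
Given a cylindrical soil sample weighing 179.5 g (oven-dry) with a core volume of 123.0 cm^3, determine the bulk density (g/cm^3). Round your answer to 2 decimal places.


Step 1: Identify the formula: BD = dry mass / volume
Step 2: Substitute values: BD = 179.5 / 123.0
Step 3: BD = 1.46 g/cm^3

1.46


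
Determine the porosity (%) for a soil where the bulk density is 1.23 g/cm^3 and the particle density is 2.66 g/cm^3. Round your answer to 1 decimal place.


Step 1: Formula: n = 100 * (1 - BD / PD)
Step 2: n = 100 * (1 - 1.23 / 2.66)
Step 3: n = 100 * (1 - 0.46241)
Step 4: n = 53.8%

53.8


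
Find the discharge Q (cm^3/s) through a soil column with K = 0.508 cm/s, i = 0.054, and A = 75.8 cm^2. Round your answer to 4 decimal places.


Step 1: Apply Darcy's law: Q = K * i * A
Step 2: Q = 0.508 * 0.054 * 75.8
Step 3: Q = 2.0793 cm^3/s

2.0793


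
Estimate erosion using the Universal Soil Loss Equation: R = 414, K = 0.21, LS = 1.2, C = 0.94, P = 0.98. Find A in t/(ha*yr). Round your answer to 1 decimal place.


Step 1: A = R * K * LS * C * P
Step 2: R * K = 414 * 0.21 = 86.94
Step 3: (R*K) * LS = 86.94 * 1.2 = 104.328
Step 4: * C * P = 104.328 * 0.94 * 0.98 = 96.1
Step 5: A = 96.1 t/(ha*yr)

96.1


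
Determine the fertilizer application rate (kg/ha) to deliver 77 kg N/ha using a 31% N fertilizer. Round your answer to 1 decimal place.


Step 1: Fertilizer rate = target N / (N content / 100)
Step 2: Rate = 77 / (31 / 100)
Step 3: Rate = 77 / 0.31
Step 4: Rate = 248.4 kg/ha

248.4


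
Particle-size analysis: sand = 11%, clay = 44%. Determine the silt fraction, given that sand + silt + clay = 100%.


Step 1: sand + silt + clay = 100%
Step 2: silt = 100 - sand - clay
Step 3: silt = 100 - 11 - 44
Step 4: silt = 45%

45


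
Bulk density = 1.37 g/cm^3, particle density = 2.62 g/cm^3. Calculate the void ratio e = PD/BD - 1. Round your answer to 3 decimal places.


Step 1: e = PD / BD - 1
Step 2: e = 2.62 / 1.37 - 1
Step 3: e = 1.91241 - 1
Step 4: e = 0.912

0.912


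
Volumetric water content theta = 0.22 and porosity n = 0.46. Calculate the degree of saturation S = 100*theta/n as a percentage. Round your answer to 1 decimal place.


Step 1: S = 100 * theta_v / n
Step 2: S = 100 * 0.22 / 0.46
Step 3: S = 47.8%

47.8


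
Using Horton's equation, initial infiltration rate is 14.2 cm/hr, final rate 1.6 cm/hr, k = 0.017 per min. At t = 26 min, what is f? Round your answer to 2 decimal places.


Step 1: f = fc + (f0 - fc) * exp(-k * t)
Step 2: exp(-0.017 * 26) = 0.64275
Step 3: f = 1.6 + (14.2 - 1.6) * 0.64275
Step 4: f = 1.6 + 12.6 * 0.64275
Step 5: f = 9.7 cm/hr

9.7


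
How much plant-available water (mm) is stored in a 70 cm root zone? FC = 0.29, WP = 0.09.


Step 1: Available water = (FC - WP) * depth * 10
Step 2: AW = (0.29 - 0.09) * 70 * 10
Step 3: AW = 0.2 * 70 * 10
Step 4: AW = 140.0 mm

140.0


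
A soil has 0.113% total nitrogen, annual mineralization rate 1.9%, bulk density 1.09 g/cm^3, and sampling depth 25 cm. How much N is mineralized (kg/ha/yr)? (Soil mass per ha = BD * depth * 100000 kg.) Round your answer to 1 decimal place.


Step 1: Soil mass per ha = BD * depth * 100000 = 1.09 * 25 * 100000 = 2725000 kg
Step 2: Total N pool = soil mass * N%/100 = 2725000 * 0.113/100 = 3079.25 kg/ha
Step 3: N mineralized = N pool * rate%/100 = 3079.25 * 1.9/100 = 58.5 kg/ha/yr

58.5


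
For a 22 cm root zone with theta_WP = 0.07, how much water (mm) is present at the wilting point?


Step 1: Water (mm) = theta_WP * depth * 10
Step 2: Water = 0.07 * 22 * 10
Step 3: Water = 15.4 mm

15.4


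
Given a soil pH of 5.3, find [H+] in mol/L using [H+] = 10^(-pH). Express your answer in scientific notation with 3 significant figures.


Step 1: [H+] = 10^(-pH)
Step 2: [H+] = 10^(-5.3)
Step 3: [H+] = 5.01e-06 mol/L

5.01e-06


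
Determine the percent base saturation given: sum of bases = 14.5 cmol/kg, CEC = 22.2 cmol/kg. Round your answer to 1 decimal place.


Step 1: BS = 100 * (sum of bases) / CEC
Step 2: BS = 100 * 14.5 / 22.2
Step 3: BS = 65.3%

65.3


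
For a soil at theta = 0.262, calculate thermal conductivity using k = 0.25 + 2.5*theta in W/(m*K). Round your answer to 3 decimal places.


Step 1: k = 0.25 + 2.5 * theta
Step 2: k = 0.25 + 2.5 * 0.262
Step 3: k = 0.25 + 0.655
Step 4: k = 0.905 W/(m*K)

0.905


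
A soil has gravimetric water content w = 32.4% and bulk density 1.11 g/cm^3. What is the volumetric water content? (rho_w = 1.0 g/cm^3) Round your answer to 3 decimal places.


Step 1: theta = (w / 100) * BD / rho_w
Step 2: theta = (32.4 / 100) * 1.11 / 1.0
Step 3: theta = 0.324 * 1.11
Step 4: theta = 0.36

0.36


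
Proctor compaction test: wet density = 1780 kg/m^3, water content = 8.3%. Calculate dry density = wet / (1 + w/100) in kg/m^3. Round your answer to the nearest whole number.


Step 1: Dry density = wet density / (1 + w/100)
Step 2: Dry density = 1780 / (1 + 8.3/100)
Step 3: Dry density = 1780 / 1.083
Step 4: Dry density = 1644 kg/m^3

1644


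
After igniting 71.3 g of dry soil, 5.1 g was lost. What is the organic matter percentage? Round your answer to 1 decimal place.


Step 1: OM% = 100 * LOI / sample mass
Step 2: OM = 100 * 5.1 / 71.3
Step 3: OM = 7.2%

7.2


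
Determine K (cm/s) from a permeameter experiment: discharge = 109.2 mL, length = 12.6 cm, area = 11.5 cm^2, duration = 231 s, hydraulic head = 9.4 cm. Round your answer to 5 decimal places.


Step 1: K = Q * L / (A * t * h)
Step 2: Numerator = 109.2 * 12.6 = 1375.92
Step 3: Denominator = 11.5 * 231 * 9.4 = 24971.1
Step 4: K = 1375.92 / 24971.1 = 0.0551 cm/s

0.0551


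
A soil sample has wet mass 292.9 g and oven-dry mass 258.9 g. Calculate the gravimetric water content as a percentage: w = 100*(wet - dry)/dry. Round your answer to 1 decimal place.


Step 1: Water mass = wet - dry = 292.9 - 258.9 = 34.0 g
Step 2: w = 100 * water mass / dry mass
Step 3: w = 100 * 34.0 / 258.9 = 13.1%

13.1


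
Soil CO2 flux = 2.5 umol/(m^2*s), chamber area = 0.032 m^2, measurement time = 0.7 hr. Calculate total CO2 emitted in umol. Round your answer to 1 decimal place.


Step 1: Convert time to seconds: 0.7 hr * 3600 = 2520.0 s
Step 2: Total = flux * area * time_s
Step 3: Total = 2.5 * 0.032 * 2520.0
Step 4: Total = 201.6 umol

201.6


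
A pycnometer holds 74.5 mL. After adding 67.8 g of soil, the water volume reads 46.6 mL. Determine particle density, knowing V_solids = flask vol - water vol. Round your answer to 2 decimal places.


Step 1: Volume of solids = flask volume - water volume with soil
Step 2: V_solids = 74.5 - 46.6 = 27.9 mL
Step 3: Particle density = mass / V_solids = 67.8 / 27.9 = 2.43 g/cm^3

2.43


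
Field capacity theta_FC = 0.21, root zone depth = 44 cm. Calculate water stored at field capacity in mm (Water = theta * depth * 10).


Step 1: Water (mm) = theta_FC * depth (cm) * 10
Step 2: Water = 0.21 * 44 * 10
Step 3: Water = 92.4 mm

92.4


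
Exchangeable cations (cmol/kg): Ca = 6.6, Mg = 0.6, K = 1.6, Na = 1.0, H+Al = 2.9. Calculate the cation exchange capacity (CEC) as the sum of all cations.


Step 1: CEC = Ca + Mg + K + Na + (H+Al)
Step 2: CEC = 6.6 + 0.6 + 1.6 + 1.0 + 2.9
Step 3: CEC = 12.7 cmol/kg

12.7


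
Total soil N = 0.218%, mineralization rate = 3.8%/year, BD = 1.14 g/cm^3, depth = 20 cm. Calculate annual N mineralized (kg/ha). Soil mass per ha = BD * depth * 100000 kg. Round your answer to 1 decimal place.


Step 1: Soil mass per ha = BD * depth * 100000 = 1.14 * 20 * 100000 = 2280000 kg
Step 2: Total N pool = soil mass * N%/100 = 2280000 * 0.218/100 = 4970.4 kg/ha
Step 3: N mineralized = N pool * rate%/100 = 4970.4 * 3.8/100 = 188.9 kg/ha/yr

188.9


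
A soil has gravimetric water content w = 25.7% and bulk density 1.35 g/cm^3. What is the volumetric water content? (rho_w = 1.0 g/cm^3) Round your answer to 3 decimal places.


Step 1: theta = (w / 100) * BD / rho_w
Step 2: theta = (25.7 / 100) * 1.35 / 1.0
Step 3: theta = 0.257 * 1.35
Step 4: theta = 0.347

0.347


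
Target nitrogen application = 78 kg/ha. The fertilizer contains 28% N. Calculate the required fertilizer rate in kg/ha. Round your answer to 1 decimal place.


Step 1: Fertilizer rate = target N / (N content / 100)
Step 2: Rate = 78 / (28 / 100)
Step 3: Rate = 78 / 0.28
Step 4: Rate = 278.6 kg/ha

278.6


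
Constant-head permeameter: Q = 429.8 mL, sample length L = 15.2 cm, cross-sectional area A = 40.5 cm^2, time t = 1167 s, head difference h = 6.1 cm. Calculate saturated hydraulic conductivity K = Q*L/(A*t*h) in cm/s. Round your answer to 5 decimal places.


Step 1: K = Q * L / (A * t * h)
Step 2: Numerator = 429.8 * 15.2 = 6532.96
Step 3: Denominator = 40.5 * 1167 * 6.1 = 288307.35
Step 4: K = 6532.96 / 288307.35 = 0.02266 cm/s

0.02266


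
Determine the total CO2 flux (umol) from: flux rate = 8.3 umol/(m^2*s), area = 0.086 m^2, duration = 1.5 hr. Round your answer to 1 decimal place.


Step 1: Convert time to seconds: 1.5 hr * 3600 = 5400.0 s
Step 2: Total = flux * area * time_s
Step 3: Total = 8.3 * 0.086 * 5400.0
Step 4: Total = 3854.5 umol

3854.5


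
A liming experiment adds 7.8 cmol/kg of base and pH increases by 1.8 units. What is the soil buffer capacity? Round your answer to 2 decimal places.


Step 1: BC = change in base / change in pH
Step 2: BC = 7.8 / 1.8
Step 3: BC = 4.33 cmol/(kg*pH unit)

4.33


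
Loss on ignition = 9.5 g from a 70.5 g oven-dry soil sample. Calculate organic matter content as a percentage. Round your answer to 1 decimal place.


Step 1: OM% = 100 * LOI / sample mass
Step 2: OM = 100 * 9.5 / 70.5
Step 3: OM = 13.5%

13.5


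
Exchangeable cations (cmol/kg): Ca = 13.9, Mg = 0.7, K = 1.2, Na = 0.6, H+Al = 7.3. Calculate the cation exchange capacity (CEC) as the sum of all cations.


Step 1: CEC = Ca + Mg + K + Na + (H+Al)
Step 2: CEC = 13.9 + 0.7 + 1.2 + 0.6 + 7.3
Step 3: CEC = 23.7 cmol/kg

23.7


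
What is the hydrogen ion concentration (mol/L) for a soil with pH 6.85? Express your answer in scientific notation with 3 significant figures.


Step 1: [H+] = 10^(-pH)
Step 2: [H+] = 10^(-6.85)
Step 3: [H+] = 1.41e-07 mol/L

1.41e-07


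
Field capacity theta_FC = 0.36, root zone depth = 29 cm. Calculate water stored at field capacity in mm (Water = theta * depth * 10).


Step 1: Water (mm) = theta_FC * depth (cm) * 10
Step 2: Water = 0.36 * 29 * 10
Step 3: Water = 104.4 mm

104.4


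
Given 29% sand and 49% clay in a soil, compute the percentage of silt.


Step 1: sand + silt + clay = 100%
Step 2: silt = 100 - sand - clay
Step 3: silt = 100 - 29 - 49
Step 4: silt = 22%

22


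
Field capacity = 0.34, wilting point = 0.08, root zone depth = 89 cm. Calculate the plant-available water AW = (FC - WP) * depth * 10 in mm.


Step 1: Available water = (FC - WP) * depth * 10
Step 2: AW = (0.34 - 0.08) * 89 * 10
Step 3: AW = 0.26 * 89 * 10
Step 4: AW = 231.4 mm

231.4


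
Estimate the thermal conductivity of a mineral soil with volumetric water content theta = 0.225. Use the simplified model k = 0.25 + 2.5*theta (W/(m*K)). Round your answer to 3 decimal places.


Step 1: k = 0.25 + 2.5 * theta
Step 2: k = 0.25 + 2.5 * 0.225
Step 3: k = 0.25 + 0.563
Step 4: k = 0.813 W/(m*K)

0.813


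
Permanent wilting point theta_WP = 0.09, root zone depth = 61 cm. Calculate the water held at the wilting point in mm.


Step 1: Water (mm) = theta_WP * depth * 10
Step 2: Water = 0.09 * 61 * 10
Step 3: Water = 54.9 mm

54.9


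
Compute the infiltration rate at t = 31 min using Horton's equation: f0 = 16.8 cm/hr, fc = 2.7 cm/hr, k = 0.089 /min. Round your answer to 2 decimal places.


Step 1: f = fc + (f0 - fc) * exp(-k * t)
Step 2: exp(-0.089 * 31) = 0.063355
Step 3: f = 2.7 + (16.8 - 2.7) * 0.063355
Step 4: f = 2.7 + 14.1 * 0.063355
Step 5: f = 3.59 cm/hr

3.59


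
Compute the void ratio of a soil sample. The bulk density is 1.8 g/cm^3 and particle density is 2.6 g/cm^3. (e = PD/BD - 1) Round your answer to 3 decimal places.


Step 1: e = PD / BD - 1
Step 2: e = 2.6 / 1.8 - 1
Step 3: e = 1.44444 - 1
Step 4: e = 0.444

0.444


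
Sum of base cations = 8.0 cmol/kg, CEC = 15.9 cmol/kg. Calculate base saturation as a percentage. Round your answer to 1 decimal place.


Step 1: BS = 100 * (sum of bases) / CEC
Step 2: BS = 100 * 8.0 / 15.9
Step 3: BS = 50.3%

50.3


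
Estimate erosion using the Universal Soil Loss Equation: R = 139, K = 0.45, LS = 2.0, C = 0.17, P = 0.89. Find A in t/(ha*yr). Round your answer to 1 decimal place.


Step 1: A = R * K * LS * C * P
Step 2: R * K = 139 * 0.45 = 62.55
Step 3: (R*K) * LS = 62.55 * 2.0 = 125.1
Step 4: * C * P = 125.1 * 0.17 * 0.89 = 18.9
Step 5: A = 18.9 t/(ha*yr)

18.9


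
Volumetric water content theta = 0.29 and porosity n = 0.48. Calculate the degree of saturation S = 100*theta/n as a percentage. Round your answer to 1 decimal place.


Step 1: S = 100 * theta_v / n
Step 2: S = 100 * 0.29 / 0.48
Step 3: S = 60.4%

60.4


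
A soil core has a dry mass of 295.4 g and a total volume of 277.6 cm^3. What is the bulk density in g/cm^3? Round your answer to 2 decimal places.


Step 1: Identify the formula: BD = dry mass / volume
Step 2: Substitute values: BD = 295.4 / 277.6
Step 3: BD = 1.06 g/cm^3

1.06


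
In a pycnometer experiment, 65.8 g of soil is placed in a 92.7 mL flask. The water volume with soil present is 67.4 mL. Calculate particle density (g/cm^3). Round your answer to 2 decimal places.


Step 1: Volume of solids = flask volume - water volume with soil
Step 2: V_solids = 92.7 - 67.4 = 25.3 mL
Step 3: Particle density = mass / V_solids = 65.8 / 25.3 = 2.6 g/cm^3

2.6


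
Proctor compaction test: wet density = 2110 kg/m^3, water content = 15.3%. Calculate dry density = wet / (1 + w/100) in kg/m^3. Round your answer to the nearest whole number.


Step 1: Dry density = wet density / (1 + w/100)
Step 2: Dry density = 2110 / (1 + 15.3/100)
Step 3: Dry density = 2110 / 1.153
Step 4: Dry density = 1830 kg/m^3

1830


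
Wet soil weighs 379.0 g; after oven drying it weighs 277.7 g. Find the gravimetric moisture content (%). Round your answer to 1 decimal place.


Step 1: Water mass = wet - dry = 379.0 - 277.7 = 101.3 g
Step 2: w = 100 * water mass / dry mass
Step 3: w = 100 * 101.3 / 277.7 = 36.5%

36.5


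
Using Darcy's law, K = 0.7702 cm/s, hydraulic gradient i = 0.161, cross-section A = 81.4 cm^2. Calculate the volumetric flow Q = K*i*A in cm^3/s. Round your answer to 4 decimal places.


Step 1: Apply Darcy's law: Q = K * i * A
Step 2: Q = 0.7702 * 0.161 * 81.4
Step 3: Q = 10.0938 cm^3/s

10.0938


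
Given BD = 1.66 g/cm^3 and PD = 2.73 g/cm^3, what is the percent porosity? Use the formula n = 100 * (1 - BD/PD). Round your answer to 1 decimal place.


Step 1: Formula: n = 100 * (1 - BD / PD)
Step 2: n = 100 * (1 - 1.66 / 2.73)
Step 3: n = 100 * (1 - 0.60806)
Step 4: n = 39.2%

39.2


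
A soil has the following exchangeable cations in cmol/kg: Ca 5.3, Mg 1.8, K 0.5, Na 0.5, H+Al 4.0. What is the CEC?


Step 1: CEC = Ca + Mg + K + Na + (H+Al)
Step 2: CEC = 5.3 + 1.8 + 0.5 + 0.5 + 4.0
Step 3: CEC = 12.1 cmol/kg

12.1


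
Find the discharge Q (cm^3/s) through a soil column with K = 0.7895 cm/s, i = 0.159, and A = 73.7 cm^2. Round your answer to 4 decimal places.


Step 1: Apply Darcy's law: Q = K * i * A
Step 2: Q = 0.7895 * 0.159 * 73.7
Step 3: Q = 9.2516 cm^3/s

9.2516


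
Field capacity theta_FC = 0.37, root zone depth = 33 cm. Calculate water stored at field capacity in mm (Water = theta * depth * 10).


Step 1: Water (mm) = theta_FC * depth (cm) * 10
Step 2: Water = 0.37 * 33 * 10
Step 3: Water = 122.1 mm

122.1


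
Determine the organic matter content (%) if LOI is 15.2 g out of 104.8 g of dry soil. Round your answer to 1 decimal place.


Step 1: OM% = 100 * LOI / sample mass
Step 2: OM = 100 * 15.2 / 104.8
Step 3: OM = 14.5%

14.5


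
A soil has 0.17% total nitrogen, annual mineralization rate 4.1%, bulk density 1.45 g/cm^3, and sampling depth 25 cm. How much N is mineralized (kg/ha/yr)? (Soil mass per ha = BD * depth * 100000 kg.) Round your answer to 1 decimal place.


Step 1: Soil mass per ha = BD * depth * 100000 = 1.45 * 25 * 100000 = 3625000 kg
Step 2: Total N pool = soil mass * N%/100 = 3625000 * 0.17/100 = 6162.5 kg/ha
Step 3: N mineralized = N pool * rate%/100 = 6162.5 * 4.1/100 = 252.7 kg/ha/yr

252.7


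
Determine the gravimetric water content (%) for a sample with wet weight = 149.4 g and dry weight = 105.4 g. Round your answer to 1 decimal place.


Step 1: Water mass = wet - dry = 149.4 - 105.4 = 44.0 g
Step 2: w = 100 * water mass / dry mass
Step 3: w = 100 * 44.0 / 105.4 = 41.7%

41.7


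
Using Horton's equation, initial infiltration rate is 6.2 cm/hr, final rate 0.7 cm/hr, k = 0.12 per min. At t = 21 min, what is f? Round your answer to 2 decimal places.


Step 1: f = fc + (f0 - fc) * exp(-k * t)
Step 2: exp(-0.12 * 21) = 0.08046
Step 3: f = 0.7 + (6.2 - 0.7) * 0.08046
Step 4: f = 0.7 + 5.5 * 0.08046
Step 5: f = 1.14 cm/hr

1.14


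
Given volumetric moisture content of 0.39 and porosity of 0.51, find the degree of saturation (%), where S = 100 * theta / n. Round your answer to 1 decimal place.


Step 1: S = 100 * theta_v / n
Step 2: S = 100 * 0.39 / 0.51
Step 3: S = 76.5%

76.5


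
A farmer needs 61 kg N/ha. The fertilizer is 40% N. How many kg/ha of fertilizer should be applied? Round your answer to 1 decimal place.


Step 1: Fertilizer rate = target N / (N content / 100)
Step 2: Rate = 61 / (40 / 100)
Step 3: Rate = 61 / 0.4
Step 4: Rate = 152.5 kg/ha

152.5


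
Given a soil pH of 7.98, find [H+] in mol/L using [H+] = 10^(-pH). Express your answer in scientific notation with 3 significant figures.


Step 1: [H+] = 10^(-pH)
Step 2: [H+] = 10^(-7.98)
Step 3: [H+] = 1.05e-08 mol/L

1.05e-08


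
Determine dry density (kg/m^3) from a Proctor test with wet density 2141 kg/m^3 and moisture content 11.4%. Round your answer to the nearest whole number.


Step 1: Dry density = wet density / (1 + w/100)
Step 2: Dry density = 2141 / (1 + 11.4/100)
Step 3: Dry density = 2141 / 1.114
Step 4: Dry density = 1922 kg/m^3

1922


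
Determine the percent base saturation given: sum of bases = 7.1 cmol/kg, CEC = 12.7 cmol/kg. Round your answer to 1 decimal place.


Step 1: BS = 100 * (sum of bases) / CEC
Step 2: BS = 100 * 7.1 / 12.7
Step 3: BS = 55.9%

55.9


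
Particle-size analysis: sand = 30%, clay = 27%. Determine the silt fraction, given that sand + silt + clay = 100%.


Step 1: sand + silt + clay = 100%
Step 2: silt = 100 - sand - clay
Step 3: silt = 100 - 30 - 27
Step 4: silt = 43%

43


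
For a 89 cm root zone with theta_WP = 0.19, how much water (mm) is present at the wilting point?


Step 1: Water (mm) = theta_WP * depth * 10
Step 2: Water = 0.19 * 89 * 10
Step 3: Water = 169.1 mm

169.1


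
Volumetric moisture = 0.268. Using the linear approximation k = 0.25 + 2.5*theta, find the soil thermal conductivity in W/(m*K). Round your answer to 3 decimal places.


Step 1: k = 0.25 + 2.5 * theta
Step 2: k = 0.25 + 2.5 * 0.268
Step 3: k = 0.25 + 0.67
Step 4: k = 0.92 W/(m*K)

0.92


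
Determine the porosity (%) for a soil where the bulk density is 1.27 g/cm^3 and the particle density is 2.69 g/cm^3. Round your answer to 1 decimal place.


Step 1: Formula: n = 100 * (1 - BD / PD)
Step 2: n = 100 * (1 - 1.27 / 2.69)
Step 3: n = 100 * (1 - 0.47212)
Step 4: n = 52.8%

52.8


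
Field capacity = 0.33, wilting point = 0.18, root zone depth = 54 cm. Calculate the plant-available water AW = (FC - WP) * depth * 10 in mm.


Step 1: Available water = (FC - WP) * depth * 10
Step 2: AW = (0.33 - 0.18) * 54 * 10
Step 3: AW = 0.15 * 54 * 10
Step 4: AW = 81.0 mm

81.0


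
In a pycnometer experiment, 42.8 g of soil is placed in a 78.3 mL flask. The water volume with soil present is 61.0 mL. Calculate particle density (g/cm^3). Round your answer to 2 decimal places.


Step 1: Volume of solids = flask volume - water volume with soil
Step 2: V_solids = 78.3 - 61.0 = 17.3 mL
Step 3: Particle density = mass / V_solids = 42.8 / 17.3 = 2.47 g/cm^3

2.47
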